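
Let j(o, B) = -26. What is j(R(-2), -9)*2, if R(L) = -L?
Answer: -52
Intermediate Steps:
j(R(-2), -9)*2 = -26*2 = -52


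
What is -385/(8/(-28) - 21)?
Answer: 2695/149 ≈ 18.087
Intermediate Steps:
-385/(8/(-28) - 21) = -385/(8*(-1/28) - 21) = -385/(-2/7 - 21) = -385/(-149/7) = -385*(-7/149) = 2695/149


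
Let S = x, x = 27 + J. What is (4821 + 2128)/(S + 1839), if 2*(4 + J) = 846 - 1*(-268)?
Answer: 6949/2419 ≈ 2.8727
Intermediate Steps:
J = 553 (J = -4 + (846 - 1*(-268))/2 = -4 + (846 + 268)/2 = -4 + (1/2)*1114 = -4 + 557 = 553)
x = 580 (x = 27 + 553 = 580)
S = 580
(4821 + 2128)/(S + 1839) = (4821 + 2128)/(580 + 1839) = 6949/2419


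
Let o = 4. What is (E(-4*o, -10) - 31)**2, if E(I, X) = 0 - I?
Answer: 225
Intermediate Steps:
E(I, X) = -I
(E(-4*o, -10) - 31)**2 = (-(-4)*4 - 31)**2 = (-1*(-16) - 31)**2 = (16 - 31)**2 = (-15)**2 = 225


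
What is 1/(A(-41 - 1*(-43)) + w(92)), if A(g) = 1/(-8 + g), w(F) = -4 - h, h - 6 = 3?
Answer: -6/79 ≈ -0.075949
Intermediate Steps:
h = 9 (h = 6 + 3 = 9)
w(F) = -13 (w(F) = -4 - 1*9 = -4 - 9 = -13)
1/(A(-41 - 1*(-43)) + w(92)) = 1/(1/(-8 + (-41 - 1*(-43))) - 13) = 1/(1/(-8 + (-41 + 43)) - 13) = 1/(1/(-8 + 2) - 13) = 1/(1/(-6) - 13) = 1/(-1/6 - 13) = 1/(-79/6) = -6/79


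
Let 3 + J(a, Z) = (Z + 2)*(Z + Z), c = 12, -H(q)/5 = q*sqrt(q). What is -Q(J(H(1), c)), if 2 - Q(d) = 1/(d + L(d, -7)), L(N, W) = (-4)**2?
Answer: -697/349 ≈ -1.9971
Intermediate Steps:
H(q) = -5*q**(3/2) (H(q) = -5*q*sqrt(q) = -5*q**(3/2))
L(N, W) = 16
J(a, Z) = -3 + 2*Z*(2 + Z) (J(a, Z) = -3 + (Z + 2)*(Z + Z) = -3 + (2 + Z)*(2*Z) = -3 + 2*Z*(2 + Z))
Q(d) = 2 - 1/(16 + d) (Q(d) = 2 - 1/(d + 16) = 2 - 1/(16 + d))
-Q(J(H(1), c)) = -(31 + 2*(-3 + 2*12**2 + 4*12))/(16 + (-3 + 2*12**2 + 4*12)) = -(31 + 2*(-3 + 2*144 + 48))/(16 + (-3 + 2*144 + 48)) = -(31 + 2*(-3 + 288 + 48))/(16 + (-3 + 288 + 48)) = -(31 + 2*333)/(16 + 333) = -(31 + 666)/349 = -697/349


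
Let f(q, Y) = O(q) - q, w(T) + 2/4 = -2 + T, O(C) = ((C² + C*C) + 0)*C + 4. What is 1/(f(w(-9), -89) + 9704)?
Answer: 4/26711 ≈ 0.00014975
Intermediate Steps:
O(C) = 4 + 2*C³ (O(C) = ((C² + C²) + 0)*C + 4 = (2*C² + 0)*C + 4 = (2*C²)*C + 4 = 2*C³ + 4 = 4 + 2*C³)
w(T) = -5/2 + T (w(T) = -½ + (-2 + T) = -5/2 + T)
f(q, Y) = 4 - q + 2*q³ (f(q, Y) = (4 + 2*q³) - q = 4 - q + 2*q³)
1/(f(w(-9), -89) + 9704) = 1/((4 - (-5/2 - 9) + 2*(-5/2 - 9)³) + 9704) = 1/((4 - 1*(-23/2) + 2*(-23/2)³) + 9704) = 1/((4 + 23/2 + 2*(-12167/8)) + 9704) = 1/((4 + 23/2 - 12167/4) + 9704) = 1/(-12105/4 + 9704) = 1/(26711/4) = 4/26711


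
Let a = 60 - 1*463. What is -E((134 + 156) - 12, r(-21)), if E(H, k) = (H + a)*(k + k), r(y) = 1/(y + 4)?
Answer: -250/17 ≈ -14.706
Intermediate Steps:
r(y) = 1/(4 + y)
a = -403 (a = 60 - 463 = -403)
E(H, k) = 2*k*(-403 + H) (E(H, k) = (H - 403)*(k + k) = (-403 + H)*(2*k) = 2*k*(-403 + H))
-E((134 + 156) - 12, r(-21)) = -2*(-403 + ((134 + 156) - 12))/(4 - 21) = -2*(-403 + (290 - 12))/(-17) = -2*(-1)*(-403 + 278)/17 = -2*(-1)*(-125)/17 = -1*250/17 = -250/17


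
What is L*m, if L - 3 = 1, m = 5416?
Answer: 21664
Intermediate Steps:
L = 4 (L = 3 + 1 = 4)
L*m = 4*5416 = 21664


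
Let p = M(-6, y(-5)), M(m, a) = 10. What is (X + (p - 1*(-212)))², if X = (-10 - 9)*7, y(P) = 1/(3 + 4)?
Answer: 7921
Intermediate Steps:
y(P) = ⅐ (y(P) = 1/7 = ⅐)
p = 10
X = -133 (X = -19*7 = -133)
(X + (p - 1*(-212)))² = (-133 + (10 - 1*(-212)))² = (-133 + (10 + 212))² = (-133 + 222)² = 89² = 7921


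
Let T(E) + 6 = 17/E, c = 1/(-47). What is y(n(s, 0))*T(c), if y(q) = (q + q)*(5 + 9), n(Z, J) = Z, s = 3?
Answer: -67620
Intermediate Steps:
c = -1/47 ≈ -0.021277
T(E) = -6 + 17/E
y(q) = 28*q (y(q) = (2*q)*14 = 28*q)
y(n(s, 0))*T(c) = (28*3)*(-6 + 17/(-1/47)) = 84*(-6 + 17*(-47)) = 84*(-6 - 799) = 84*(-805) = -67620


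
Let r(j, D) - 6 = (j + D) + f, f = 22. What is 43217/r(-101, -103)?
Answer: -43217/176 ≈ -245.55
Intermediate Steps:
r(j, D) = 28 + D + j (r(j, D) = 6 + ((j + D) + 22) = 6 + ((D + j) + 22) = 6 + (22 + D + j) = 28 + D + j)
43217/r(-101, -103) = 43217/(28 - 103 - 101) = 43217/(-176) = 43217*(-1/176) = -43217/176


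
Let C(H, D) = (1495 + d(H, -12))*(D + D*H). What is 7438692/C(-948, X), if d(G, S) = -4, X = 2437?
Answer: -2479564/1146995983 ≈ -0.0021618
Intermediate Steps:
C(H, D) = 1491*D + 1491*D*H (C(H, D) = (1495 - 4)*(D + D*H) = 1491*(D + D*H) = 1491*D + 1491*D*H)
7438692/C(-948, X) = 7438692/((1491*2437*(1 - 948))) = 7438692/((1491*2437*(-947))) = 7438692/(-3440987949) = 7438692*(-1/3440987949) = -2479564/1146995983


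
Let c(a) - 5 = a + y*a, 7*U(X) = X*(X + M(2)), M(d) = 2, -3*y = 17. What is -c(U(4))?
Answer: 11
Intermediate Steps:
y = -17/3 (y = -1/3*17 = -17/3 ≈ -5.6667)
U(X) = X*(2 + X)/7 (U(X) = (X*(X + 2))/7 = (X*(2 + X))/7 = X*(2 + X)/7)
c(a) = 5 - 14*a/3 (c(a) = 5 + (a - 17*a/3) = 5 - 14*a/3)
-c(U(4)) = -(5 - 2*4*(2 + 4)/3) = -(5 - 2*4*6/3) = -(5 - 14/3*24/7) = -(5 - 16) = -1*(-11) = 11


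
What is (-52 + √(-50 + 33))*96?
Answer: -4992 + 96*I*√17 ≈ -4992.0 + 395.82*I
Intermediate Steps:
(-52 + √(-50 + 33))*96 = (-52 + √(-17))*96 = (-52 + I*√17)*96 = -4992 + 96*I*√17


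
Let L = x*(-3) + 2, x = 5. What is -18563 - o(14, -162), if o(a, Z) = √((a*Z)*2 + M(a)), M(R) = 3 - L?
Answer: -18563 - 2*I*√1130 ≈ -18563.0 - 67.231*I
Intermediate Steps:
L = -13 (L = 5*(-3) + 2 = -15 + 2 = -13)
M(R) = 16 (M(R) = 3 - 1*(-13) = 3 + 13 = 16)
o(a, Z) = √(16 + 2*Z*a) (o(a, Z) = √((a*Z)*2 + 16) = √((Z*a)*2 + 16) = √(2*Z*a + 16) = √(16 + 2*Z*a))
-18563 - o(14, -162) = -18563 - √(16 + 2*(-162)*14) = -18563 - √(16 - 4536) = -18563 - √(-4520) = -18563 - 2*I*√1130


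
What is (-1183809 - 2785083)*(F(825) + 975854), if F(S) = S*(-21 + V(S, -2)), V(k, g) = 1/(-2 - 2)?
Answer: -3803479495893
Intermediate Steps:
V(k, g) = -¼ (V(k, g) = 1/(-4) = -¼)
F(S) = -85*S/4 (F(S) = S*(-21 - ¼) = S*(-85/4) = -85*S/4)
(-1183809 - 2785083)*(F(825) + 975854) = (-1183809 - 2785083)*(-85/4*825 + 975854) = -3968892*(-70125/4 + 975854) = -3968892*3833291/4 = -3803479495893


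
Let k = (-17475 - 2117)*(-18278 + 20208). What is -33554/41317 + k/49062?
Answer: -781973883934/1013547327 ≈ -771.52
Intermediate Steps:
k = -37812560 (k = -19592*1930 = -37812560)
-33554/41317 + k/49062 = -33554/41317 - 37812560/49062 = -33554*1/41317 - 37812560*1/49062 = -33554/41317 - 18906280/24531 = -781973883934/1013547327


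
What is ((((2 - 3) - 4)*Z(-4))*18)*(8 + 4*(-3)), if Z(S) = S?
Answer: -1440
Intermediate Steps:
((((2 - 3) - 4)*Z(-4))*18)*(8 + 4*(-3)) = ((((2 - 3) - 4)*(-4))*18)*(8 + 4*(-3)) = (((-1 - 4)*(-4))*18)*(8 - 12) = (-5*(-4)*18)*(-4) = (20*18)*(-4) = 360*(-4) = -1440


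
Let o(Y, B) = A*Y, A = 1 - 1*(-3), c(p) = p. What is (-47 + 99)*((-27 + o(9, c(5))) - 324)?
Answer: -16380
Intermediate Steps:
A = 4 (A = 1 + 3 = 4)
o(Y, B) = 4*Y
(-47 + 99)*((-27 + o(9, c(5))) - 324) = (-47 + 99)*((-27 + 4*9) - 324) = 52*((-27 + 36) - 324) = 52*(9 - 324) = 52*(-315) = -16380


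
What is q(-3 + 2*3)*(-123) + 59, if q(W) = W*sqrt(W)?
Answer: 59 - 369*sqrt(3) ≈ -580.13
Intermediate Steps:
q(W) = W**(3/2)
q(-3 + 2*3)*(-123) + 59 = (-3 + 2*3)**(3/2)*(-123) + 59 = (-3 + 6)**(3/2)*(-123) + 59 = 3**(3/2)*(-123) + 59 = (3*sqrt(3))*(-123) + 59 = -369*sqrt(3) + 59 = 59 - 369*sqrt(3)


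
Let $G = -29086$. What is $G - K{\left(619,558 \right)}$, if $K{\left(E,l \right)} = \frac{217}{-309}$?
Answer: $- \frac{8987357}{309} \approx -29085.0$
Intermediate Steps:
$K{\left(E,l \right)} = - \frac{217}{309}$ ($K{\left(E,l \right)} = 217 \left(- \frac{1}{309}\right) = - \frac{217}{309}$)
$G - K{\left(619,558 \right)} = -29086 - - \frac{217}{309} = -29086 + \frac{217}{309} = - \frac{8987357}{309}$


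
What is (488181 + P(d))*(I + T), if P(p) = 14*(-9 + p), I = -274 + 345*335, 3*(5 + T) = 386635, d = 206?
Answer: 359624109097/3 ≈ 1.1987e+11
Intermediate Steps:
T = 386620/3 (T = -5 + (1/3)*386635 = -5 + 386635/3 = 386620/3 ≈ 1.2887e+5)
I = 115301 (I = -274 + 115575 = 115301)
P(p) = -126 + 14*p
(488181 + P(d))*(I + T) = (488181 + (-126 + 14*206))*(115301 + 386620/3) = (488181 + (-126 + 2884))*(732523/3) = (488181 + 2758)*(732523/3) = 490939*(732523/3) = 359624109097/3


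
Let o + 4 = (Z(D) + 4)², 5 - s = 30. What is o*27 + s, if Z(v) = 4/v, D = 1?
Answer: 1595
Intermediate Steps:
s = -25 (s = 5 - 1*30 = 5 - 30 = -25)
o = 60 (o = -4 + (4/1 + 4)² = -4 + (4*1 + 4)² = -4 + (4 + 4)² = -4 + 8² = -4 + 64 = 60)
o*27 + s = 60*27 - 25 = 1620 - 25 = 1595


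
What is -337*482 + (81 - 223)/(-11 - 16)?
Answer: -4385576/27 ≈ -1.6243e+5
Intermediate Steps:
-337*482 + (81 - 223)/(-11 - 16) = -162434 - 142/(-27) = -162434 - 142*(-1/27) = -162434 + 142/27 = -4385576/27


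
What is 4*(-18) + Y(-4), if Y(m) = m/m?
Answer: -71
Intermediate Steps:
Y(m) = 1
4*(-18) + Y(-4) = 4*(-18) + 1 = -72 + 1 = -71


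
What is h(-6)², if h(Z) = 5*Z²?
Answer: 32400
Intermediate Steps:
h(-6)² = (5*(-6)²)² = (5*36)² = 180² = 32400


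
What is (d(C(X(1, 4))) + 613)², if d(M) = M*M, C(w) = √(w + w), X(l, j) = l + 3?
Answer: 385641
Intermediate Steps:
X(l, j) = 3 + l
C(w) = √2*√w (C(w) = √(2*w) = √2*√w)
d(M) = M²
(d(C(X(1, 4))) + 613)² = ((√2*√(3 + 1))² + 613)² = ((√2*√4)² + 613)² = ((√2*2)² + 613)² = ((2*√2)² + 613)² = (8 + 613)² = 621² = 385641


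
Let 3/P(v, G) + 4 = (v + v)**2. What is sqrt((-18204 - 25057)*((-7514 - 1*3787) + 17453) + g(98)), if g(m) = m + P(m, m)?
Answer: I*sqrt(10907973159897495)/6402 ≈ 16314.0*I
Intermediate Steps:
P(v, G) = 3/(-4 + 4*v**2) (P(v, G) = 3/(-4 + (v + v)**2) = 3/(-4 + (2*v)**2) = 3/(-4 + 4*v**2))
g(m) = m + 3/(4*(-1 + m**2))
sqrt((-18204 - 25057)*((-7514 - 1*3787) + 17453) + g(98)) = sqrt((-18204 - 25057)*((-7514 - 1*3787) + 17453) + (3/4 + 98*(-1 + 98**2))/(-1 + 98**2)) = sqrt(-43261*((-7514 - 3787) + 17453) + (3/4 + 98*(-1 + 9604))/(-1 + 9604)) = sqrt(-43261*(-11301 + 17453) + (3/4 + 98*9603)/9603) = sqrt(-43261*6152 + (3/4 + 941094)/9603) = sqrt(-266141672 + (1/9603)*(3764379/4)) = sqrt(-266141672 + 1254793/12804) = sqrt(-3407676713495/12804) = I*sqrt(10907973159897495)/6402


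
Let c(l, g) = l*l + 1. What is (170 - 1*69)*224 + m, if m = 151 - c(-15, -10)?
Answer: 22549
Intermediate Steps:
c(l, g) = 1 + l**2 (c(l, g) = l**2 + 1 = 1 + l**2)
m = -75 (m = 151 - (1 + (-15)**2) = 151 - (1 + 225) = 151 - 1*226 = 151 - 226 = -75)
(170 - 1*69)*224 + m = (170 - 1*69)*224 - 75 = (170 - 69)*224 - 75 = 101*224 - 75 = 22624 - 75 = 22549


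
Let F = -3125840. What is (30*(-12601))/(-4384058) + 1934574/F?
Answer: -1824905831523/3425965964680 ≈ -0.53267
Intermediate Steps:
(30*(-12601))/(-4384058) + 1934574/F = (30*(-12601))/(-4384058) + 1934574/(-3125840) = -378030*(-1/4384058) + 1934574*(-1/3125840) = 189015/2192029 - 967287/1562920 = -1824905831523/3425965964680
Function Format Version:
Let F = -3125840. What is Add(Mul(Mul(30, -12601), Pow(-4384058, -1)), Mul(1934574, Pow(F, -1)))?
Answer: Rational(-1824905831523, 3425965964680) ≈ -0.53267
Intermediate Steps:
Add(Mul(Mul(30, -12601), Pow(-4384058, -1)), Mul(1934574, Pow(F, -1))) = Add(Mul(Mul(30, -12601), Pow(-4384058, -1)), Mul(1934574, Pow(-3125840, -1))) = Add(Mul(-378030, Rational(-1, 4384058)), Mul(1934574, Rational(-1, 3125840))) = Add(Rational(189015, 2192029), Rational(-967287, 1562920)) = Rational(-1824905831523, 3425965964680)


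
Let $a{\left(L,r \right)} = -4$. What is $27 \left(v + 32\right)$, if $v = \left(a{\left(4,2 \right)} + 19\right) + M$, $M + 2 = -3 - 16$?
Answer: $702$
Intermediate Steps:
$M = -21$ ($M = -2 - 19 = -21$)
$v = -6$ ($v = \left(-4 + 19\right) - 21 = 15 - 21 = -6$)
$27 \left(v + 32\right) = 27 \left(-6 + 32\right) = 27 \cdot 26 = 702$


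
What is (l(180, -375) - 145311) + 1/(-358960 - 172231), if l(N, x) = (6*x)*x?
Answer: 371004510848/531191 ≈ 6.9844e+5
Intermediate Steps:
l(N, x) = 6*x²
(l(180, -375) - 145311) + 1/(-358960 - 172231) = (6*(-375)² - 145311) + 1/(-358960 - 172231) = (6*140625 - 145311) + 1/(-531191) = (843750 - 145311) - 1/531191 = 698439 - 1/531191 = 371004510848/531191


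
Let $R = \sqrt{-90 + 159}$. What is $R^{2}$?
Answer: $69$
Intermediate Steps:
$R = \sqrt{69} \approx 8.3066$
$R^{2} = \left(\sqrt{69}\right)^{2} = 69$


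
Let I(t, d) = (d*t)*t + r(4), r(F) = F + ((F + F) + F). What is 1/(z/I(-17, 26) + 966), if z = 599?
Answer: 7530/7274579 ≈ 0.0010351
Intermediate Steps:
r(F) = 4*F (r(F) = F + (2*F + F) = F + 3*F = 4*F)
I(t, d) = 16 + d*t² (I(t, d) = (d*t)*t + 4*4 = d*t² + 16 = 16 + d*t²)
1/(z/I(-17, 26) + 966) = 1/(599/(16 + 26*(-17)²) + 966) = 1/(599/(16 + 26*289) + 966) = 1/(599/(16 + 7514) + 966) = 1/(599/7530 + 966) = 1/(7274579/7530) = 7530/7274579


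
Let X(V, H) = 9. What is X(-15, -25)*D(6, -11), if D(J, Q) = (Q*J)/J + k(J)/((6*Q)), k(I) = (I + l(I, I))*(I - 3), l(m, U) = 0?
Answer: -1116/11 ≈ -101.45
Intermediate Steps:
k(I) = I*(-3 + I) (k(I) = (I + 0)*(I - 3) = I*(-3 + I))
D(J, Q) = Q + J*(-3 + J)/(6*Q) (D(J, Q) = (Q*J)/J + (J*(-3 + J))/((6*Q)) = (J*Q)/J + (J*(-3 + J))*(1/(6*Q)) = Q + J*(-3 + J)/(6*Q))
X(-15, -25)*D(6, -11) = 9*(((-11)² - ½*6 + (⅙)*6²)/(-11)) = 9*(-(121 - 3 + (⅙)*36)/11) = 9*(-(121 - 3 + 6)/11) = 9*(-1/11*124) = 9*(-124/11) = -1116/11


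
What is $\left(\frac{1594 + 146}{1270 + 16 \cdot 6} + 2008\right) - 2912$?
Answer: $- \frac{616562}{683} \approx -902.73$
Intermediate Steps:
$\left(\frac{1594 + 146}{1270 + 16 \cdot 6} + 2008\right) - 2912 = \left(\frac{1740}{1270 + 96} + 2008\right) - 2912 = \left(\frac{1740}{1366} + 2008\right) - 2912 = \left(1740 \cdot \frac{1}{1366} + 2008\right) - 2912 = \left(\frac{870}{683} + 2008\right) - 2912 = \frac{1372334}{683} - 2912 = - \frac{616562}{683}$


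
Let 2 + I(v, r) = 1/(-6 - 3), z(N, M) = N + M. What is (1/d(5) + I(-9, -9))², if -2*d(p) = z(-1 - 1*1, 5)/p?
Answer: 2401/81 ≈ 29.642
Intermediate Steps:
z(N, M) = M + N
I(v, r) = -19/9 (I(v, r) = -2 + 1/(-6 - 3) = -2 + 1/(-9) = -2 - ⅑ = -19/9)
d(p) = -3/(2*p) (d(p) = -(5 + (-1 - 1*1))/(2*p) = -(5 + (-1 - 1))/(2*p) = -(5 - 2)/(2*p) = -3/(2*p))
(1/d(5) + I(-9, -9))² = (1/(-3/2/5) - 19/9)² = (1/(-3/2*⅕) - 19/9)² = (1/(-3/10) - 19/9)² = (-10/3 - 19/9)² = (-49/9)² = 2401/81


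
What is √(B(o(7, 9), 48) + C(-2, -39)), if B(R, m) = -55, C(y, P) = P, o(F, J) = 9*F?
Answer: I*√94 ≈ 9.6954*I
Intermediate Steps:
√(B(o(7, 9), 48) + C(-2, -39)) = √(-55 - 39) = √(-94) = I*√94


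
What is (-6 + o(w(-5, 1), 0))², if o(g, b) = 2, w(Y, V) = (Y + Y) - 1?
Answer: 16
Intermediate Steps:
w(Y, V) = -1 + 2*Y (w(Y, V) = 2*Y - 1 = -1 + 2*Y)
(-6 + o(w(-5, 1), 0))² = (-6 + 2)² = (-4)² = 16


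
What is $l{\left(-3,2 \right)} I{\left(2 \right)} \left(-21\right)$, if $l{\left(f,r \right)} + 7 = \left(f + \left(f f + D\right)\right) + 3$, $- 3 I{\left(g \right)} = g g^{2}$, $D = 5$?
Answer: $392$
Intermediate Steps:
$I{\left(g \right)} = - \frac{g^{3}}{3}$ ($I{\left(g \right)} = - \frac{g g^{2}}{3} = - \frac{g^{3}}{3}$)
$l{\left(f,r \right)} = 1 + f + f^{2}$ ($l{\left(f,r \right)} = -7 + \left(\left(f + \left(f f + 5\right)\right) + 3\right) = -7 + \left(\left(f + \left(f^{2} + 5\right)\right) + 3\right) = -7 + \left(\left(f + \left(5 + f^{2}\right)\right) + 3\right) = -7 + \left(\left(5 + f + f^{2}\right) + 3\right) = -7 + \left(8 + f + f^{2}\right) = 1 + f + f^{2}$)
$l{\left(-3,2 \right)} I{\left(2 \right)} \left(-21\right) = \left(1 - 3 + \left(-3\right)^{2}\right) \left(- \frac{2^{3}}{3}\right) \left(-21\right) = \left(1 - 3 + 9\right) \left(\left(- \frac{1}{3}\right) 8\right) \left(-21\right) = 7 \left(- \frac{8}{3}\right) \left(-21\right) = \left(- \frac{56}{3}\right) \left(-21\right) = 392$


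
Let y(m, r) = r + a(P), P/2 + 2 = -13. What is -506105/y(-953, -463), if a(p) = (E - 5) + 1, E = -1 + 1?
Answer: 506105/467 ≈ 1083.7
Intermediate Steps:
P = -30 (P = -4 + 2*(-13) = -4 - 26 = -30)
E = 0
a(p) = -4 (a(p) = (0 - 5) + 1 = -5 + 1 = -4)
y(m, r) = -4 + r (y(m, r) = r - 4 = -4 + r)
-506105/y(-953, -463) = -506105/(-4 - 463) = -506105/(-467) = -506105*(-1/467) = 506105/467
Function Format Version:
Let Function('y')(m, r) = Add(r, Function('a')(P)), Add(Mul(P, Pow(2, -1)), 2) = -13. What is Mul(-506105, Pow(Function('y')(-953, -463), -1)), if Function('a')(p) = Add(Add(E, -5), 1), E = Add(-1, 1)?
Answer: Rational(506105, 467) ≈ 1083.7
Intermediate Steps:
P = -30 (P = Add(-4, Mul(2, -13)) = Add(-4, -26) = -30)
E = 0
Function('a')(p) = -4 (Function('a')(p) = Add(Add(0, -5), 1) = Add(-5, 1) = -4)
Function('y')(m, r) = Add(-4, r) (Function('y')(m, r) = Add(r, -4) = Add(-4, r))
Mul(-506105, Pow(Function('y')(-953, -463), -1)) = Mul(-506105, Pow(Add(-4, -463), -1)) = Mul(-506105, Pow(-467, -1)) = Mul(-506105, Rational(-1, 467)) = Rational(506105, 467)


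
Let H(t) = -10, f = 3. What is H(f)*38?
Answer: -380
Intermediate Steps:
H(f)*38 = -10*38 = -380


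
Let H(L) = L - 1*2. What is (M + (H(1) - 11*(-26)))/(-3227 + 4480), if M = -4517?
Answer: -4232/1253 ≈ -3.3775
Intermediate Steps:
H(L) = -2 + L (H(L) = L - 2 = -2 + L)
(M + (H(1) - 11*(-26)))/(-3227 + 4480) = (-4517 + ((-2 + 1) - 11*(-26)))/(-3227 + 4480) = (-4517 + (-1 + 286))/1253 = (-4517 + 285)*(1/1253) = -4232*1/1253 = -4232/1253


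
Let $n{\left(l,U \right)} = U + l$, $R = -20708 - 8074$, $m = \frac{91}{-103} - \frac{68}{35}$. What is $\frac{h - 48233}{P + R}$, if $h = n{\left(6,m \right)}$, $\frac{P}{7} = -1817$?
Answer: $\frac{173868524}{149611105} \approx 1.1621$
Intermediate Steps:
$m = - \frac{10189}{3605}$ ($m = 91 \left(- \frac{1}{103}\right) - \frac{68}{35} = - \frac{91}{103} - \frac{68}{35} = - \frac{10189}{3605} \approx -2.8264$)
$P = -12719$ ($P = 7 \left(-1817\right) = -12719$)
$R = -28782$ ($R = -20708 - 8074 = -28782$)
$h = \frac{11441}{3605}$ ($h = - \frac{10189}{3605} + 6 = \frac{11441}{3605} \approx 3.1736$)
$\frac{h - 48233}{P + R} = \frac{\frac{11441}{3605} - 48233}{-12719 - 28782} = - \frac{173868524}{3605 \left(-41501\right)} = \left(- \frac{173868524}{3605}\right) \left(- \frac{1}{41501}\right) = \frac{173868524}{149611105}$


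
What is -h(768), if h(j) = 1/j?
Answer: -1/768 ≈ -0.0013021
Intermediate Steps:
-h(768) = -1/768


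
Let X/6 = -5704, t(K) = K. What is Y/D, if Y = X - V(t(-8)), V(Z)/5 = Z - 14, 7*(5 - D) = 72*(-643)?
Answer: -238798/46331 ≈ -5.1542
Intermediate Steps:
D = 46331/7 (D = 5 - 72*(-643)/7 = 5 - ⅐*(-46296) = 5 + 46296/7 = 46331/7 ≈ 6618.7)
V(Z) = -70 + 5*Z (V(Z) = 5*(Z - 14) = 5*(-14 + Z) = -70 + 5*Z)
X = -34224 (X = 6*(-5704) = -34224)
Y = -34114 (Y = -34224 - (-70 + 5*(-8)) = -34224 - (-70 - 40) = -34224 - 1*(-110) = -34224 + 110 = -34114)
Y/D = -34114/46331/7 = -34114*7/46331 = -238798/46331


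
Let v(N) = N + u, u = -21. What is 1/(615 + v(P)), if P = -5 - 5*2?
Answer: 1/579 ≈ 0.0017271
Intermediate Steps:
P = -15 (P = -5 - 10 = -15)
v(N) = -21 + N (v(N) = N - 21 = -21 + N)
1/(615 + v(P)) = 1/(615 + (-21 - 15)) = 1/(615 - 36) = 1/579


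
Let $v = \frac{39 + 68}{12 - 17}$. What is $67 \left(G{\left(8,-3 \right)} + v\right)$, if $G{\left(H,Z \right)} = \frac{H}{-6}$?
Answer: $- \frac{22847}{15} \approx -1523.1$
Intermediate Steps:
$G{\left(H,Z \right)} = - \frac{H}{6}$ ($G{\left(H,Z \right)} = H \left(- \frac{1}{6}\right) = - \frac{H}{6}$)
$v = - \frac{107}{5}$ ($v = \frac{107}{-5} = 107 \left(- \frac{1}{5}\right) = - \frac{107}{5} \approx -21.4$)
$67 \left(G{\left(8,-3 \right)} + v\right) = 67 \left(\left(- \frac{1}{6}\right) 8 - \frac{107}{5}\right) = 67 \left(- \frac{4}{3} - \frac{107}{5}\right) = 67 \left(- \frac{341}{15}\right) = - \frac{22847}{15}$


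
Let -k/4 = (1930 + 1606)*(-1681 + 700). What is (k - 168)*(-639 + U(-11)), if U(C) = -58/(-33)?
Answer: -97259797928/11 ≈ -8.8418e+9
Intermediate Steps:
k = 13875264 (k = -4*(1930 + 1606)*(-1681 + 700) = -14144*(-981) = -4*(-3468816) = 13875264)
U(C) = 58/33 (U(C) = -58*(-1/33) = 58/33)
(k - 168)*(-639 + U(-11)) = (13875264 - 168)*(-639 + 58/33) = 13875096*(-21029/33) = -97259797928/11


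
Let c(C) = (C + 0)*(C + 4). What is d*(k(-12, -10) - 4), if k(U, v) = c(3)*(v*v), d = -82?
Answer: -171872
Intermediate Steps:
c(C) = C*(4 + C)
k(U, v) = 21*v**2 (k(U, v) = (3*(4 + 3))*(v*v) = (3*7)*v**2 = 21*v**2)
d*(k(-12, -10) - 4) = -82*(21*(-10)**2 - 4) = -82*(21*100 - 4) = -82*(2100 - 4) = -82*2096 = -171872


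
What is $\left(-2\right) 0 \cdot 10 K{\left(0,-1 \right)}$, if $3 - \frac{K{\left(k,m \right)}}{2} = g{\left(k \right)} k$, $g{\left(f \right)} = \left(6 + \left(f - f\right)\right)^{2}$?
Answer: $0$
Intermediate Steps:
$g{\left(f \right)} = 36$ ($g{\left(f \right)} = \left(6 + 0\right)^{2} = 6^{2} = 36$)
$K{\left(k,m \right)} = 6 - 72 k$ ($K{\left(k,m \right)} = 6 - 2 \cdot 36 k = 6 - 72 k$)
$\left(-2\right) 0 \cdot 10 K{\left(0,-1 \right)} = \left(-2\right) 0 \cdot 10 \left(6 - 0\right) = 0 \cdot 10 \left(6 + 0\right) = 0 \cdot 6 = 0$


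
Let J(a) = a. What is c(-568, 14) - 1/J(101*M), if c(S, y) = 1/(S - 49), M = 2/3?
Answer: -2053/124634 ≈ -0.016472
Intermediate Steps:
M = 2/3 (M = 2*(1/3) = 2/3 ≈ 0.66667)
c(S, y) = 1/(-49 + S)
c(-568, 14) - 1/J(101*M) = 1/(-49 - 568) - 1/(101*(2/3)) = 1/(-617) - 1/202/3 = -1/617 - 1*3/202 = -1/617 - 3/202 = -2053/124634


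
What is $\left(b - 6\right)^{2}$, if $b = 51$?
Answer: $2025$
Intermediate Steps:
$\left(b - 6\right)^{2} = \left(51 - 6\right)^{2} = 45^{2} = 2025$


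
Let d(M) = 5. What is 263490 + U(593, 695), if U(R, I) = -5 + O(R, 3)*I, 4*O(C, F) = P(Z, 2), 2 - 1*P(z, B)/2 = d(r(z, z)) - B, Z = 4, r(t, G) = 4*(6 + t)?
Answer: 526275/2 ≈ 2.6314e+5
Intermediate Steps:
r(t, G) = 24 + 4*t
P(z, B) = -6 + 2*B (P(z, B) = 4 - 2*(5 - B) = 4 + (-10 + 2*B) = -6 + 2*B)
O(C, F) = -½ (O(C, F) = (-6 + 2*2)/4 = (-6 + 4)/4 = (¼)*(-2) = -½)
U(R, I) = -5 - I/2
263490 + U(593, 695) = 263490 + (-5 - ½*695) = 263490 + (-5 - 695/2) = 263490 - 705/2 = 526275/2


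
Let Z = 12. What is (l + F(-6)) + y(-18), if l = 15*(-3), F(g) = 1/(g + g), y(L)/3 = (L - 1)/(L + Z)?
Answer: -427/12 ≈ -35.583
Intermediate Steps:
y(L) = 3*(-1 + L)/(12 + L) (y(L) = 3*((L - 1)/(L + 12)) = 3*((-1 + L)/(12 + L)) = 3*(-1 + L)/(12 + L))
F(g) = 1/(2*g)
l = -45
(l + F(-6)) + y(-18) = (-45 + (1/2)/(-6)) + 3*(-1 - 18)/(12 - 18) = (-45 + (1/2)*(-1/6)) + 3*(-19)/(-6) = (-45 - 1/12) + 3*(-1/6)*(-19) = -541/12 + 19/2 = -427/12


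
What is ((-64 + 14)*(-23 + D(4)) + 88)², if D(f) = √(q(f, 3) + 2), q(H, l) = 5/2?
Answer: 1543894 - 185700*√2 ≈ 1.2813e+6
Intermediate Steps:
q(H, l) = 5/2 (q(H, l) = 5*(½) = 5/2)
D(f) = 3*√2/2 (D(f) = √(5/2 + 2) = √(9/2) = 3*√2/2)
((-64 + 14)*(-23 + D(4)) + 88)² = ((-64 + 14)*(-23 + 3*√2/2) + 88)² = (-50*(-23 + 3*√2/2) + 88)² = ((1150 - 75*√2) + 88)² = (1238 - 75*√2)²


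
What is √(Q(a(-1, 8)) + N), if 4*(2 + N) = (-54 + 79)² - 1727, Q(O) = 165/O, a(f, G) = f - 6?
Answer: I*√59010/14 ≈ 17.351*I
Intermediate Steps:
a(f, G) = -6 + f
N = -555/2 (N = -2 + ((-54 + 79)² - 1727)/4 = -2 + (25² - 1727)/4 = -2 + (625 - 1727)/4 = -2 + (¼)*(-1102) = -2 - 551/2 = -555/2 ≈ -277.50)
√(Q(a(-1, 8)) + N) = √(165/(-6 - 1) - 555/2) = √(165/(-7) - 555/2) = √(165*(-⅐) - 555/2) = √(-165/7 - 555/2) = √(-4215/14) = I*√59010/14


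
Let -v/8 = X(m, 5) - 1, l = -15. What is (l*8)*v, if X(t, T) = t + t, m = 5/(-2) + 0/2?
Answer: -5760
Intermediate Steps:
m = -5/2 (m = 5*(-1/2) + 0*(1/2) = -5/2 + 0 = -5/2 ≈ -2.5000)
X(t, T) = 2*t
v = 48 (v = -8*(2*(-5/2) - 1) = -8*(-5 - 1) = -8*(-6) = 48)
(l*8)*v = -15*8*48 = -120*48 = -5760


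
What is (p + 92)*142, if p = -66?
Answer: 3692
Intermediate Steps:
(p + 92)*142 = (-66 + 92)*142 = 26*142 = 3692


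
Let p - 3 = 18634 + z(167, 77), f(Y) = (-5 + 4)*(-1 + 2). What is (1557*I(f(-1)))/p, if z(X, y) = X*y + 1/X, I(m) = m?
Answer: -260019/5259833 ≈ -0.049435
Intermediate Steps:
f(Y) = -1 (f(Y) = -1*1 = -1)
z(X, y) = 1/X + X*y
p = 5259833/167 (p = 3 + (18634 + (1/167 + 167*77)) = 3 + (18634 + (1/167 + 12859)) = 3 + (18634 + 2147454/167) = 3 + 5259332/167 = 5259833/167 ≈ 31496.)
(1557*I(f(-1)))/p = (1557*(-1))/(5259833/167) = -1557*167/5259833 = -260019/5259833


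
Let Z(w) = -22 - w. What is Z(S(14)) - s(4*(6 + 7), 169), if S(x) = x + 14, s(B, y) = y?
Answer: -219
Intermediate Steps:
S(x) = 14 + x
Z(S(14)) - s(4*(6 + 7), 169) = (-22 - (14 + 14)) - 1*169 = (-22 - 1*28) - 169 = (-22 - 28) - 169 = -50 - 169 = -219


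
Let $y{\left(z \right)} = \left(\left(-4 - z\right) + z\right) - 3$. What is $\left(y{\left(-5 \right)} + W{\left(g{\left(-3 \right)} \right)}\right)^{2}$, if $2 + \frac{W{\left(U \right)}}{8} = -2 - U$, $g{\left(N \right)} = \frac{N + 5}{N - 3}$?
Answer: $\frac{11881}{9} \approx 1320.1$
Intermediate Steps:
$g{\left(N \right)} = \frac{5 + N}{-3 + N}$
$y{\left(z \right)} = -7$ ($y{\left(z \right)} = -4 - 3 = -7$)
$W{\left(U \right)} = -32 - 8 U$ ($W{\left(U \right)} = -16 + 8 \left(-2 - U\right) = -16 - \left(16 + 8 U\right) = -32 - 8 U$)
$\left(y{\left(-5 \right)} + W{\left(g{\left(-3 \right)} \right)}\right)^{2} = \left(-7 - \left(32 + 8 \frac{5 - 3}{-3 - 3}\right)\right)^{2} = \left(-7 - \left(32 + 8 \frac{1}{-6} \cdot 2\right)\right)^{2} = \left(-7 - \left(32 + 8 \left(\left(- \frac{1}{6}\right) 2\right)\right)\right)^{2} = \left(-7 - \frac{88}{3}\right)^{2} = \left(- \frac{109}{3}\right)^{2} = \frac{11881}{9}$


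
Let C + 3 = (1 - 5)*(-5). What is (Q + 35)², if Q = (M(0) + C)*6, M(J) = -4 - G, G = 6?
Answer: 5929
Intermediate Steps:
M(J) = -10 (M(J) = -4 - 1*6 = -4 - 6 = -10)
C = 17 (C = -3 + (1 - 5)*(-5) = -3 - 4*(-5) = -3 + 20 = 17)
Q = 42 (Q = (-10 + 17)*6 = 7*6 = 42)
(Q + 35)² = (42 + 35)² = 77² = 5929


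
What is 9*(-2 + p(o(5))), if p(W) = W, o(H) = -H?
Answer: -63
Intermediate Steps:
9*(-2 + p(o(5))) = 9*(-2 - 1*5) = 9*(-2 - 5) = 9*(-7) = -63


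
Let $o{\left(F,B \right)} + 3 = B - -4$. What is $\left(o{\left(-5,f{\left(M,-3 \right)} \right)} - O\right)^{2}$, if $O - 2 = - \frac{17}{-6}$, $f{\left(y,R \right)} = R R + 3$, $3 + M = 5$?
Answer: $\frac{2401}{36} \approx 66.694$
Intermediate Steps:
$M = 2$ ($M = -3 + 5 = 2$)
$f{\left(y,R \right)} = 3 + R^{2}$ ($f{\left(y,R \right)} = R^{2} + 3 = 3 + R^{2}$)
$O = \frac{29}{6}$ ($O = 2 - \frac{17}{-6} = 2 - - \frac{17}{6} = 2 + \frac{17}{6} = \frac{29}{6} \approx 4.8333$)
$o{\left(F,B \right)} = 1 + B$ ($o{\left(F,B \right)} = -3 + \left(B - -4\right) = -3 + \left(B + 4\right) = -3 + \left(4 + B\right) = 1 + B$)
$\left(o{\left(-5,f{\left(M,-3 \right)} \right)} - O\right)^{2} = \left(\left(1 + \left(3 + \left(-3\right)^{2}\right)\right) - \frac{29}{6}\right)^{2} = \left(\left(1 + \left(3 + 9\right)\right) - \frac{29}{6}\right)^{2} = \left(\left(1 + 12\right) - \frac{29}{6}\right)^{2} = \left(13 - \frac{29}{6}\right)^{2} = \left(\frac{49}{6}\right)^{2} = \frac{2401}{36}$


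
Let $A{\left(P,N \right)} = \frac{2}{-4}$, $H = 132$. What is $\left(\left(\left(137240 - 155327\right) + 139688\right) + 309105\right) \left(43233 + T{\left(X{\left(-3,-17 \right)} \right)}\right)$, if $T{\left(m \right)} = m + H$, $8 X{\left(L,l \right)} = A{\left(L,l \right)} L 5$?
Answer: $\frac{149423755815}{8} \approx 1.8678 \cdot 10^{10}$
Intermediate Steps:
$A{\left(P,N \right)} = - \frac{1}{2}$ ($A{\left(P,N \right)} = 2 \left(- \frac{1}{4}\right) = - \frac{1}{2}$)
$X{\left(L,l \right)} = - \frac{5 L}{16}$ ($X{\left(L,l \right)} = \frac{- \frac{L}{2} \cdot 5}{8} = \frac{\left(- \frac{5}{2}\right) L}{8} = - \frac{5 L}{16}$)
$T{\left(m \right)} = 132 + m$ ($T{\left(m \right)} = m + 132 = 132 + m$)
$\left(\left(\left(137240 - 155327\right) + 139688\right) + 309105\right) \left(43233 + T{\left(X{\left(-3,-17 \right)} \right)}\right) = \left(\left(\left(137240 - 155327\right) + 139688\right) + 309105\right) \left(43233 + \left(132 - - \frac{15}{16}\right)\right) = \left(\left(-18087 + 139688\right) + 309105\right) \left(43233 + \left(132 + \frac{15}{16}\right)\right) = \left(121601 + 309105\right) \left(43233 + \frac{2127}{16}\right) = 430706 \cdot \frac{693855}{16} = \frac{149423755815}{8}$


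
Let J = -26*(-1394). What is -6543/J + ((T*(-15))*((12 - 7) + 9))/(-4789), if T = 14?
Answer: 75222933/173572516 ≈ 0.43338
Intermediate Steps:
J = 36244
-6543/J + ((T*(-15))*((12 - 7) + 9))/(-4789) = -6543/36244 + ((14*(-15))*((12 - 7) + 9))/(-4789) = -6543*1/36244 - 210*(5 + 9)*(-1/4789) = -6543/36244 - 210*14*(-1/4789) = -6543/36244 - 2940*(-1/4789) = -6543/36244 + 2940/4789 = 75222933/173572516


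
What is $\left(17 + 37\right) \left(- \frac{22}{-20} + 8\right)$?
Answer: $\frac{2457}{5} \approx 491.4$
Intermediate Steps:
$\left(17 + 37\right) \left(- \frac{22}{-20} + 8\right) = 54 \left(\left(-22\right) \left(- \frac{1}{20}\right) + 8\right) = 54 \left(\frac{11}{10} + 8\right) = 54 \cdot \frac{91}{10} = \frac{2457}{5}$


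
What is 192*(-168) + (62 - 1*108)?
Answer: -32302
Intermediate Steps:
192*(-168) + (62 - 1*108) = -32256 + (62 - 108) = -32256 - 46 = -32302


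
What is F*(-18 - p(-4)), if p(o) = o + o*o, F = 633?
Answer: -18990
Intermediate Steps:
p(o) = o + o²
F*(-18 - p(-4)) = 633*(-18 - (-4)*(1 - 4)) = 633*(-18 - (-4)*(-3)) = 633*(-18 - 1*12) = 633*(-18 - 12) = 633*(-30) = -18990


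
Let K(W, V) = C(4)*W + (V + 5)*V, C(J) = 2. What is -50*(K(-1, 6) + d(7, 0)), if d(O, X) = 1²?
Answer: -3250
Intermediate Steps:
K(W, V) = 2*W + V*(5 + V) (K(W, V) = 2*W + (V + 5)*V = 2*W + (5 + V)*V = 2*W + V*(5 + V))
d(O, X) = 1
-50*(K(-1, 6) + d(7, 0)) = -50*((6² + 2*(-1) + 5*6) + 1) = -50*((36 - 2 + 30) + 1) = -50*(64 + 1) = -50*65 = -3250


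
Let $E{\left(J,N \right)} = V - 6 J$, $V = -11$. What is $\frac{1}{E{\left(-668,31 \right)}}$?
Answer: $\frac{1}{3997} \approx 0.00025019$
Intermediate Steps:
$E{\left(J,N \right)} = -11 - 6 J$
$\frac{1}{E{\left(-668,31 \right)}} = \frac{1}{-11 - -4008} = \frac{1}{-11 + 4008} = \frac{1}{3997}$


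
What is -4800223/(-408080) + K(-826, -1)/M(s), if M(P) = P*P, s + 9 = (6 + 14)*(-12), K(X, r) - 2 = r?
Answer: 297619034303/25301368080 ≈ 11.763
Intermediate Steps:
K(X, r) = 2 + r
s = -249 (s = -9 + (6 + 14)*(-12) = -9 + 20*(-12) = -9 - 240 = -249)
M(P) = P**2
-4800223/(-408080) + K(-826, -1)/M(s) = -4800223/(-408080) + (2 - 1)/((-249)**2) = -4800223*(-1/408080) + 1/62001 = 4800223/408080 + 1*(1/62001) = 4800223/408080 + 1/62001 = 297619034303/25301368080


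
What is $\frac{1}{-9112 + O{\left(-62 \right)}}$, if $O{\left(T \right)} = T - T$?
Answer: $- \frac{1}{9112} \approx -0.00010975$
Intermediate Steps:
$O{\left(T \right)} = 0$
$\frac{1}{-9112 + O{\left(-62 \right)}} = \frac{1}{-9112 + 0} = \frac{1}{-9112} = - \frac{1}{9112}$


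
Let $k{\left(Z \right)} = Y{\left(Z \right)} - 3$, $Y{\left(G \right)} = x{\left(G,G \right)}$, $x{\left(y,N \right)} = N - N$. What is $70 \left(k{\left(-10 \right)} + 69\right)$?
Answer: $4620$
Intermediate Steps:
$x{\left(y,N \right)} = 0$
$Y{\left(G \right)} = 0$
$k{\left(Z \right)} = -3$ ($k{\left(Z \right)} = 0 - 3 = -3$)
$70 \left(k{\left(-10 \right)} + 69\right) = 70 \left(-3 + 69\right) = 70 \cdot 66 = 4620$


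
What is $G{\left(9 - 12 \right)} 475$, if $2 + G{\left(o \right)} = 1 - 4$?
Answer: $-2375$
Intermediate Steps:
$G{\left(o \right)} = -5$ ($G{\left(o \right)} = -2 + \left(1 - 4\right) = -2 - 3 = -5$)
$G{\left(9 - 12 \right)} 475 = \left(-5\right) 475 = -2375$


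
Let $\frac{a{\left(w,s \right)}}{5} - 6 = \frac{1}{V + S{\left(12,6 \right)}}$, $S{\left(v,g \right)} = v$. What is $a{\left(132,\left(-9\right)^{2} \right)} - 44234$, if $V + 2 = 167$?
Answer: $- \frac{7824103}{177} \approx -44204.0$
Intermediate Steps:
$V = 165$ ($V = -2 + 167 = 165$)
$a{\left(w,s \right)} = \frac{5315}{177}$ ($a{\left(w,s \right)} = 30 + \frac{5}{165 + 12} = 30 + \frac{5}{177} = \frac{5315}{177}$)
$a{\left(132,\left(-9\right)^{2} \right)} - 44234 = \frac{5315}{177} - 44234 = - \frac{7824103}{177}$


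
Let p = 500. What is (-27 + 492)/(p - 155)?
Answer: 31/23 ≈ 1.3478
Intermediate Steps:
(-27 + 492)/(p - 155) = (-27 + 492)/(500 - 155) = 465/345 = 465*(1/345) = 31/23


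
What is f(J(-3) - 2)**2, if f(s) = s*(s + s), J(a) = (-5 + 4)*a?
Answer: 4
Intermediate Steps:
J(a) = -a
f(s) = 2*s**2 (f(s) = s*(2*s) = 2*s**2)
f(J(-3) - 2)**2 = (2*(-1*(-3) - 2)**2)**2 = (2*(3 - 2)**2)**2 = (2*1**2)**2 = (2*1)**2 = 2**2 = 4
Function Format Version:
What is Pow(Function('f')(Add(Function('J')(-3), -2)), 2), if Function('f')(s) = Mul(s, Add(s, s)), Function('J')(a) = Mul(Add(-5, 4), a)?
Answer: 4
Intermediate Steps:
Function('J')(a) = Mul(-1, a)
Function('f')(s) = Mul(2, Pow(s, 2)) (Function('f')(s) = Mul(s, Mul(2, s)) = Mul(2, Pow(s, 2)))
Pow(Function('f')(Add(Function('J')(-3), -2)), 2) = Pow(Mul(2, Pow(Add(Mul(-1, -3), -2), 2)), 2) = Pow(Mul(2, Pow(Add(3, -2), 2)), 2) = Pow(Mul(2, Pow(1, 2)), 2) = Pow(Mul(2, 1), 2) = Pow(2, 2) = 4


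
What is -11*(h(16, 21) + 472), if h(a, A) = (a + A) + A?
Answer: -5830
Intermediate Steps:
h(a, A) = a + 2*A (h(a, A) = (A + a) + A = a + 2*A)
-11*(h(16, 21) + 472) = -11*((16 + 2*21) + 472) = -11*((16 + 42) + 472) = -11*(58 + 472) = -11*530 = -5830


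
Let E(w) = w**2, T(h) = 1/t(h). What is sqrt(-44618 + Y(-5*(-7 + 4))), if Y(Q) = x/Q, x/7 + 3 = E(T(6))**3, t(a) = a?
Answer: I*sqrt(468396613335)/3240 ≈ 211.23*I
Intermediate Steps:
T(h) = 1/h
x = -979769/46656 (x = -21 + 7*((1/6)**2)**3 = -21 + 7*(1/36)**3 = -21 + 7*(1/46656) = -21 + 7/46656 = -979769/46656 ≈ -21.000)
Y(Q) = -979769/(46656*Q)
sqrt(-44618 + Y(-5*(-7 + 4))) = sqrt(-44618 - 979769*(-1/(5*(-7 + 4)))/46656) = sqrt(-44618 - 979769/(46656*((-5*(-3))))) = sqrt(-44618 - 979769/46656/15) = sqrt(-44618 - 979769/46656*1/15) = sqrt(-44618 - 979769/699840) = sqrt(-31226440889/699840) = I*sqrt(468396613335)/3240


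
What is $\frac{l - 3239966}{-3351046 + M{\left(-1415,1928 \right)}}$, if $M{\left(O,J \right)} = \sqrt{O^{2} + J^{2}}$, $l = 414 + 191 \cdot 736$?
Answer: $\frac{10384811128896}{11229503574707} + \frac{3098976 \sqrt{5719409}}{11229503574707} \approx 0.92544$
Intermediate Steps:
$l = 140990$ ($l = 414 + 140576 = 140990$)
$M{\left(O,J \right)} = \sqrt{J^{2} + O^{2}}$
$\frac{l - 3239966}{-3351046 + M{\left(-1415,1928 \right)}} = \frac{140990 - 3239966}{-3351046 + \sqrt{1928^{2} + \left(-1415\right)^{2}}} = - \frac{3098976}{-3351046 + \sqrt{3717184 + 2002225}} = - \frac{3098976}{-3351046 + \sqrt{5719409}}$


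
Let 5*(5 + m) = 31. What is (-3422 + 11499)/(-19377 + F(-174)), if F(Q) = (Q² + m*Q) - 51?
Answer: 40385/53196 ≈ 0.75917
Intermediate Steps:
m = 6/5 (m = -5 + (⅕)*31 = -5 + 31/5 = 6/5 ≈ 1.2000)
F(Q) = -51 + Q² + 6*Q/5 (F(Q) = (Q² + 6*Q/5) - 51 = -51 + Q² + 6*Q/5)
(-3422 + 11499)/(-19377 + F(-174)) = (-3422 + 11499)/(-19377 + (-51 + (-174)² + (6/5)*(-174))) = 8077/(-19377 + (-51 + 30276 - 1044/5)) = 8077/(-19377 + 150081/5) = 8077/(53196/5) = 8077*(5/53196) = 40385/53196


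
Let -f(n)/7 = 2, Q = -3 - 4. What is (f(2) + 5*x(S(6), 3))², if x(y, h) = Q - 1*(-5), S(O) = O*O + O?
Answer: 576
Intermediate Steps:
Q = -7
f(n) = -14 (f(n) = -7*2 = -14)
S(O) = O + O² (S(O) = O² + O = O + O²)
x(y, h) = -2 (x(y, h) = -7 - 1*(-5) = -7 + 5 = -2)
(f(2) + 5*x(S(6), 3))² = (-14 + 5*(-2))² = (-14 - 10)² = (-24)² = 576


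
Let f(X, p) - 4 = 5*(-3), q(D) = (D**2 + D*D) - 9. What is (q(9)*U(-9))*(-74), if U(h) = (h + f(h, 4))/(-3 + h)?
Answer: -18870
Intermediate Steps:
q(D) = -9 + 2*D**2 (q(D) = (D**2 + D**2) - 9 = 2*D**2 - 9 = -9 + 2*D**2)
f(X, p) = -11 (f(X, p) = 4 + 5*(-3) = 4 - 15 = -11)
U(h) = (-11 + h)/(-3 + h) (U(h) = (h - 11)/(-3 + h) = (-11 + h)/(-3 + h))
(q(9)*U(-9))*(-74) = ((-9 + 2*9**2)*((-11 - 9)/(-3 - 9)))*(-74) = ((-9 + 2*81)*(-20/(-12)))*(-74) = ((-9 + 162)*(-1/12*(-20)))*(-74) = (153*(5/3))*(-74) = 255*(-74) = -18870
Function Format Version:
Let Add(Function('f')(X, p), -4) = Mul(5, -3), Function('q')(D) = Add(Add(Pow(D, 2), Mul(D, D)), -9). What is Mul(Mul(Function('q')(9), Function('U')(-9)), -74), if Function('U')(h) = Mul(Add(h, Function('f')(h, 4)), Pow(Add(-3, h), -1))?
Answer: -18870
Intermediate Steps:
Function('q')(D) = Add(-9, Mul(2, Pow(D, 2))) (Function('q')(D) = Add(Add(Pow(D, 2), Pow(D, 2)), -9) = Add(Mul(2, Pow(D, 2)), -9) = Add(-9, Mul(2, Pow(D, 2))))
Function('f')(X, p) = -11 (Function('f')(X, p) = Add(4, Mul(5, -3)) = Add(4, -15) = -11)
Function('U')(h) = Mul(Pow(Add(-3, h), -1), Add(-11, h)) (Function('U')(h) = Mul(Add(h, -11), Pow(Add(-3, h), -1)) = Mul(Add(-11, h), Pow(Add(-3, h), -1)) = Mul(Pow(Add(-3, h), -1), Add(-11, h)))
Mul(Mul(Function('q')(9), Function('U')(-9)), -74) = Mul(Mul(Add(-9, Mul(2, Pow(9, 2))), Mul(Pow(Add(-3, -9), -1), Add(-11, -9))), -74) = Mul(Mul(Add(-9, Mul(2, 81)), Mul(Pow(-12, -1), -20)), -74) = Mul(Mul(Add(-9, 162), Mul(Rational(-1, 12), -20)), -74) = Mul(Mul(153, Rational(5, 3)), -74) = Mul(255, -74) = -18870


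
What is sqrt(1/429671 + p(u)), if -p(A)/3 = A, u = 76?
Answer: I*sqrt(347873668837)/39061 ≈ 15.1*I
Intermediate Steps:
p(A) = -3*A
sqrt(1/429671 + p(u)) = sqrt(1/429671 - 3*76) = sqrt(1/429671 - 228) = sqrt(-97964987/429671) = I*sqrt(347873668837)/39061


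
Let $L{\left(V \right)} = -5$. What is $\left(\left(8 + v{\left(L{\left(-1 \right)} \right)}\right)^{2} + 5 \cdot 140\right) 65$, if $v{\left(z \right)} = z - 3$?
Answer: $45500$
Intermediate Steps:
$v{\left(z \right)} = -3 + z$
$\left(\left(8 + v{\left(L{\left(-1 \right)} \right)}\right)^{2} + 5 \cdot 140\right) 65 = \left(\left(8 - 8\right)^{2} + 5 \cdot 140\right) 65 = \left(\left(8 - 8\right)^{2} + 700\right) 65 = \left(0^{2} + 700\right) 65 = \left(0 + 700\right) 65 = 700 \cdot 65 = 45500$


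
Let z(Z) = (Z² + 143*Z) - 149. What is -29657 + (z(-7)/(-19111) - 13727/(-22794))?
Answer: -445475181143/15021246 ≈ -29656.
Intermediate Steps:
z(Z) = -149 + Z² + 143*Z
-29657 + (z(-7)/(-19111) - 13727/(-22794)) = -29657 + ((-149 + (-7)² + 143*(-7))/(-19111) - 13727/(-22794)) = -29657 + ((-149 + 49 - 1001)*(-1/19111) - 13727*(-1/22794)) = -29657 + (-1101*(-1/19111) + 13727/22794) = -29657 + (1101/19111 + 13727/22794) = -29657 + 9911479/15021246 = -445475181143/15021246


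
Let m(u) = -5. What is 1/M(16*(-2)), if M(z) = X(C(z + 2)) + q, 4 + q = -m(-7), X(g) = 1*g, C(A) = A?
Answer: -1/29 ≈ -0.034483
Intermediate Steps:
X(g) = g
q = 1 (q = -4 - 1*(-5) = -4 + 5 = 1)
M(z) = 3 + z (M(z) = (z + 2) + 1 = (2 + z) + 1 = 3 + z)
1/M(16*(-2)) = 1/(3 + 16*(-2)) = 1/(3 - 32) = 1/(-29) = -1/29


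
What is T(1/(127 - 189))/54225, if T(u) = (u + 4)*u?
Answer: -247/208440900 ≈ -1.1850e-6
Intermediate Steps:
T(u) = u*(4 + u) (T(u) = (4 + u)*u = u*(4 + u))
T(1/(127 - 189))/54225 = ((4 + 1/(127 - 189))/(127 - 189))/54225 = ((4 + 1/(-62))/(-62))*(1/54225) = -(4 - 1/62)/62*(1/54225) = -1/62*247/62*(1/54225) = -247/3844*1/54225 = -247/208440900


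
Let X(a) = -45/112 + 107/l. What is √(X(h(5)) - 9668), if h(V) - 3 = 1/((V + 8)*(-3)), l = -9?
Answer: I*√68304131/84 ≈ 98.388*I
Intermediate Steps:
h(V) = 3 - 1/(3*(8 + V)) (h(V) = 3 + 1/((V + 8)*(-3)) = 3 - ⅓/(8 + V) = 3 - 1/(3*(8 + V)))
X(a) = -12389/1008 (X(a) = -45/112 + 107/(-9) = -45*1/112 + 107*(-⅑) = -45/112 - 107/9 = -12389/1008)
√(X(h(5)) - 9668) = √(-12389/1008 - 9668) = √(-9757733/1008) = I*√68304131/84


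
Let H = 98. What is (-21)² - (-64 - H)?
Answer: 603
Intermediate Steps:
(-21)² - (-64 - H) = (-21)² - (-64 - 1*98) = 441 - (-64 - 98) = 441 - 1*(-162) = 441 + 162 = 603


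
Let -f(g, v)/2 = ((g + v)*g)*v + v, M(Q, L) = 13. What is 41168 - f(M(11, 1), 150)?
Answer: 677168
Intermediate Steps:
f(g, v) = -2*v - 2*g*v*(g + v) (f(g, v) = -2*(((g + v)*g)*v + v) = -2*((g*(g + v))*v + v) = -2*(g*v*(g + v) + v) = -2*(v + g*v*(g + v)) = -2*v - 2*g*v*(g + v))
41168 - f(M(11, 1), 150) = 41168 - (-2)*150*(1 + 13² + 13*150) = 41168 - (-2)*150*(1 + 169 + 1950) = 41168 - (-2)*150*2120 = 41168 - 1*(-636000) = 41168 + 636000 = 677168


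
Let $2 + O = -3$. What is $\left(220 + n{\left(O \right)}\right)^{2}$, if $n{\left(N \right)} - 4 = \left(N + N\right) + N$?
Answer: $43681$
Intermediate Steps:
$O = -5$ ($O = -2 - 3 = -5$)
$n{\left(N \right)} = 4 + 3 N$ ($n{\left(N \right)} = 4 + \left(\left(N + N\right) + N\right) = 4 + \left(2 N + N\right) = 4 + 3 N$)
$\left(220 + n{\left(O \right)}\right)^{2} = \left(220 + \left(4 + 3 \left(-5\right)\right)\right)^{2} = \left(220 + \left(4 - 15\right)\right)^{2} = \left(220 - 11\right)^{2} = 209^{2} = 43681$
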